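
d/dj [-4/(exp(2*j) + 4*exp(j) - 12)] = 8*(exp(j) + 2)*exp(j)/(exp(2*j) + 4*exp(j) - 12)^2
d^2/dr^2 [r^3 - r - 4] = 6*r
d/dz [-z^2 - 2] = -2*z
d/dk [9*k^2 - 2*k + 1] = 18*k - 2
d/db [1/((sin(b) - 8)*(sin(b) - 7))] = (15 - 2*sin(b))*cos(b)/((sin(b) - 8)^2*(sin(b) - 7)^2)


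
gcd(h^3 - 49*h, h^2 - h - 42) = h - 7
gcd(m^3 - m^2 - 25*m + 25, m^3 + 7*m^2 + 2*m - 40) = m + 5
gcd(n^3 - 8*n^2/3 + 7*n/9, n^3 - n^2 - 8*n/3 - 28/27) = n - 7/3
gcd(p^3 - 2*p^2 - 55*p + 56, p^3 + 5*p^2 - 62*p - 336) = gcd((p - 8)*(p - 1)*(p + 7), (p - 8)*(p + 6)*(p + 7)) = p^2 - p - 56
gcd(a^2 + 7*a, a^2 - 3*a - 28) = 1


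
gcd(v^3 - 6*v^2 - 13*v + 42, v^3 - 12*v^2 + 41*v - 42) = v^2 - 9*v + 14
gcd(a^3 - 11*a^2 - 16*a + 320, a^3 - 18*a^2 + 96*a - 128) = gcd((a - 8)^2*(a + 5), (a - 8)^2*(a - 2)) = a^2 - 16*a + 64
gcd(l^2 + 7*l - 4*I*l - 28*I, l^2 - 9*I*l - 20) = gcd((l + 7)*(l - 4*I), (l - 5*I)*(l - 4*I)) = l - 4*I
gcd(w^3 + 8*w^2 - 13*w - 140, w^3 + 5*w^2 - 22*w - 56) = w^2 + 3*w - 28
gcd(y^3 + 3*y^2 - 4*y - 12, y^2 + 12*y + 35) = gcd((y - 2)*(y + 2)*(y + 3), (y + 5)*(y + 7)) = 1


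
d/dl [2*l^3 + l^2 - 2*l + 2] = 6*l^2 + 2*l - 2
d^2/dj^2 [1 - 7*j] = 0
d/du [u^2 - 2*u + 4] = 2*u - 2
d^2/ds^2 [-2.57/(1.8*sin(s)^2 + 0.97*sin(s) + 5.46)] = (33.3072*sin(s)^4 + 13.46166*sin(s)^3 - 148.574527*sin(s)^2 - 40.534554*sin(s) + 45.679694)/(1.8*sin(s)^2 + 0.97*sin(s) + 5.46)^3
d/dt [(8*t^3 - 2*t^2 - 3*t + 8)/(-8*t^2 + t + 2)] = 2*(-32*t^4 + 8*t^3 + 11*t^2 + 60*t - 7)/(64*t^4 - 16*t^3 - 31*t^2 + 4*t + 4)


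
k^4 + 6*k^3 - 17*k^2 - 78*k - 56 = (k - 4)*(k + 1)*(k + 2)*(k + 7)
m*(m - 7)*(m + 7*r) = m^3 + 7*m^2*r - 7*m^2 - 49*m*r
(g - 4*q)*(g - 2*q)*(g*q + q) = g^3*q - 6*g^2*q^2 + g^2*q + 8*g*q^3 - 6*g*q^2 + 8*q^3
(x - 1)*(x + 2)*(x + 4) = x^3 + 5*x^2 + 2*x - 8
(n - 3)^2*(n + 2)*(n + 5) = n^4 + n^3 - 23*n^2 + 3*n + 90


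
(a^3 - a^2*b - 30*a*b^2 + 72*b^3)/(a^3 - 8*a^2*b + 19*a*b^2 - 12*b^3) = (a + 6*b)/(a - b)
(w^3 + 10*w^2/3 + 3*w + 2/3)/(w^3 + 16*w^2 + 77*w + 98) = (3*w^2 + 4*w + 1)/(3*(w^2 + 14*w + 49))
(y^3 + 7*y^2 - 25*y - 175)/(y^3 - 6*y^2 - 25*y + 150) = (y + 7)/(y - 6)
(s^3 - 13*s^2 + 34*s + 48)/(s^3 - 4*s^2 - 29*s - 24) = (s - 6)/(s + 3)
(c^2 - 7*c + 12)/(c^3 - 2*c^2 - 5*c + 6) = (c - 4)/(c^2 + c - 2)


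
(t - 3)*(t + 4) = t^2 + t - 12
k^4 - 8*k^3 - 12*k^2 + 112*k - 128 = (k - 8)*(k - 2)^2*(k + 4)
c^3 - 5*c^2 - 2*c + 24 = (c - 4)*(c - 3)*(c + 2)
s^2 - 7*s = s*(s - 7)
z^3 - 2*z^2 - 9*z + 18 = (z - 3)*(z - 2)*(z + 3)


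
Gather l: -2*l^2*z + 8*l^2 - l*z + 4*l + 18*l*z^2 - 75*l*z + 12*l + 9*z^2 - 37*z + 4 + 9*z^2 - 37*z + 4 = l^2*(8 - 2*z) + l*(18*z^2 - 76*z + 16) + 18*z^2 - 74*z + 8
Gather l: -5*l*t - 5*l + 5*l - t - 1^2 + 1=-5*l*t - t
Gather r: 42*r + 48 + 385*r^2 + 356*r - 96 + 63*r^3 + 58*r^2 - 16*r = 63*r^3 + 443*r^2 + 382*r - 48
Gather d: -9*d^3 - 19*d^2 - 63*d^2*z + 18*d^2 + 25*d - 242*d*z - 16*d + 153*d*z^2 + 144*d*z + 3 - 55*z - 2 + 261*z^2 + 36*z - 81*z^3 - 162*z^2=-9*d^3 + d^2*(-63*z - 1) + d*(153*z^2 - 98*z + 9) - 81*z^3 + 99*z^2 - 19*z + 1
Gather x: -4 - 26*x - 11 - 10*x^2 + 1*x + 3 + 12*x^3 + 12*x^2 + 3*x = 12*x^3 + 2*x^2 - 22*x - 12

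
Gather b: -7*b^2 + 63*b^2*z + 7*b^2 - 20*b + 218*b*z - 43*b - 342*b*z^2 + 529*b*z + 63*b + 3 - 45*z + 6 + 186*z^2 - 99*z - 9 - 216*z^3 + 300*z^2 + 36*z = 63*b^2*z + b*(-342*z^2 + 747*z) - 216*z^3 + 486*z^2 - 108*z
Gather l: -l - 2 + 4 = 2 - l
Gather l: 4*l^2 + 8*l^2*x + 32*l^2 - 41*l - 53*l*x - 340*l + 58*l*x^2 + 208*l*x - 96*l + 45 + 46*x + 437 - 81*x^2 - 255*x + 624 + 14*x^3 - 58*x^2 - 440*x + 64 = l^2*(8*x + 36) + l*(58*x^2 + 155*x - 477) + 14*x^3 - 139*x^2 - 649*x + 1170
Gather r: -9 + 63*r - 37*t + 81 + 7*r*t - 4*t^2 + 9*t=r*(7*t + 63) - 4*t^2 - 28*t + 72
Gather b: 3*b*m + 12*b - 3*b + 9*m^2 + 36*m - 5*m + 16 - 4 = b*(3*m + 9) + 9*m^2 + 31*m + 12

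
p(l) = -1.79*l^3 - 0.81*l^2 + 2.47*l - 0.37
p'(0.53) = 0.10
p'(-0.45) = 2.11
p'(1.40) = -10.32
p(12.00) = -3180.49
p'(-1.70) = -10.30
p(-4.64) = 149.55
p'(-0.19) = 2.58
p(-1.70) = 1.88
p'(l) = -5.37*l^2 - 1.62*l + 2.47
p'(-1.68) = -9.96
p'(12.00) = -790.25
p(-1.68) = 1.68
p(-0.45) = -1.48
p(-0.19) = -0.86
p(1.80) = -8.99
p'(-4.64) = -105.63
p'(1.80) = -17.84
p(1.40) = -3.41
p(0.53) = 0.45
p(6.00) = -401.35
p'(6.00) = -200.57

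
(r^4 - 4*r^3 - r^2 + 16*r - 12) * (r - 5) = r^5 - 9*r^4 + 19*r^3 + 21*r^2 - 92*r + 60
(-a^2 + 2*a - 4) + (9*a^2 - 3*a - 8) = 8*a^2 - a - 12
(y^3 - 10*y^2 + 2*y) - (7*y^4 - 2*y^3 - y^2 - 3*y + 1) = -7*y^4 + 3*y^3 - 9*y^2 + 5*y - 1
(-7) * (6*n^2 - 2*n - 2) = -42*n^2 + 14*n + 14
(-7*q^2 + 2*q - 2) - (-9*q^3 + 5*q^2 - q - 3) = 9*q^3 - 12*q^2 + 3*q + 1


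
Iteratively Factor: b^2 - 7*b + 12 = (b - 3)*(b - 4)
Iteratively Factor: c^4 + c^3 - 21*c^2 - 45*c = (c - 5)*(c^3 + 6*c^2 + 9*c) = (c - 5)*(c + 3)*(c^2 + 3*c) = (c - 5)*(c + 3)^2*(c)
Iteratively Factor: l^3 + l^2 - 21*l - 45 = (l + 3)*(l^2 - 2*l - 15) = (l - 5)*(l + 3)*(l + 3)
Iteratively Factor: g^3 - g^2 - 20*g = (g)*(g^2 - g - 20) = g*(g - 5)*(g + 4)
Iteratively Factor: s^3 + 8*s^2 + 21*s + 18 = (s + 3)*(s^2 + 5*s + 6) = (s + 3)^2*(s + 2)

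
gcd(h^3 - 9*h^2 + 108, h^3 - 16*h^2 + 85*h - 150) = h - 6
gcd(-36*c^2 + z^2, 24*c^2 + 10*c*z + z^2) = 6*c + z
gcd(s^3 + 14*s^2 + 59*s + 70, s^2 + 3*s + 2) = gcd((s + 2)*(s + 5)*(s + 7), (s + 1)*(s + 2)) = s + 2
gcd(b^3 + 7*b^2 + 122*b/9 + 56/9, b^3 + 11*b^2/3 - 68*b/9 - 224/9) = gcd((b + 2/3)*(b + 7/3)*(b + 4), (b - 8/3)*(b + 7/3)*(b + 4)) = b^2 + 19*b/3 + 28/3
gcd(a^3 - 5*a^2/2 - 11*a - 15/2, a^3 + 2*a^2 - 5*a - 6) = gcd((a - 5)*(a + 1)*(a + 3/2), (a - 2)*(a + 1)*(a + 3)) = a + 1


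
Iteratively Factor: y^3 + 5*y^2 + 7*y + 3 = (y + 3)*(y^2 + 2*y + 1) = (y + 1)*(y + 3)*(y + 1)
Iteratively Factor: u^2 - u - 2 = (u - 2)*(u + 1)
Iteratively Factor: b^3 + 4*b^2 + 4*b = (b)*(b^2 + 4*b + 4) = b*(b + 2)*(b + 2)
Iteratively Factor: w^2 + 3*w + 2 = (w + 1)*(w + 2)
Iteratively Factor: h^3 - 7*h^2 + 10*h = (h - 2)*(h^2 - 5*h) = h*(h - 2)*(h - 5)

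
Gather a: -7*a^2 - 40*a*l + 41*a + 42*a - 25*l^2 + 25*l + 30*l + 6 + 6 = -7*a^2 + a*(83 - 40*l) - 25*l^2 + 55*l + 12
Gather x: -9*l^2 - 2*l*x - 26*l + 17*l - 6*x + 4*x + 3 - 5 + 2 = -9*l^2 - 9*l + x*(-2*l - 2)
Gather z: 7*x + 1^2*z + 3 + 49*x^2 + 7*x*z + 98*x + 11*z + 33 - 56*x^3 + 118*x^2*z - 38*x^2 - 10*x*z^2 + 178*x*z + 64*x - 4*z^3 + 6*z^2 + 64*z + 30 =-56*x^3 + 11*x^2 + 169*x - 4*z^3 + z^2*(6 - 10*x) + z*(118*x^2 + 185*x + 76) + 66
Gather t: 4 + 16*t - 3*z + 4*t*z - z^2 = t*(4*z + 16) - z^2 - 3*z + 4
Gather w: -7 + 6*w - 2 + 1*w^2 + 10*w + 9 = w^2 + 16*w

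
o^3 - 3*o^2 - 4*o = o*(o - 4)*(o + 1)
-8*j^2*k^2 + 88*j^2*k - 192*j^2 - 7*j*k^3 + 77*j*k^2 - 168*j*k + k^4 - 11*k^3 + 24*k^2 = (-8*j + k)*(j + k)*(k - 8)*(k - 3)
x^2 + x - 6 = (x - 2)*(x + 3)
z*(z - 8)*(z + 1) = z^3 - 7*z^2 - 8*z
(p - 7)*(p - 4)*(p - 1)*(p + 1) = p^4 - 11*p^3 + 27*p^2 + 11*p - 28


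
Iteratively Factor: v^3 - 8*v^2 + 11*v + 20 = (v - 5)*(v^2 - 3*v - 4) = (v - 5)*(v - 4)*(v + 1)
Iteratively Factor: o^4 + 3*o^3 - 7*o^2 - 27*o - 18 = (o - 3)*(o^3 + 6*o^2 + 11*o + 6) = (o - 3)*(o + 2)*(o^2 + 4*o + 3) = (o - 3)*(o + 1)*(o + 2)*(o + 3)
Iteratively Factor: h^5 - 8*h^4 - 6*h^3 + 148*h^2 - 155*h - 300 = (h - 5)*(h^4 - 3*h^3 - 21*h^2 + 43*h + 60) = (h - 5)*(h + 1)*(h^3 - 4*h^2 - 17*h + 60) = (h - 5)^2*(h + 1)*(h^2 + h - 12) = (h - 5)^2*(h + 1)*(h + 4)*(h - 3)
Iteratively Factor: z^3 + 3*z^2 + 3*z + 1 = (z + 1)*(z^2 + 2*z + 1) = (z + 1)^2*(z + 1)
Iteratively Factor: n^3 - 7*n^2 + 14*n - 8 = (n - 4)*(n^2 - 3*n + 2) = (n - 4)*(n - 1)*(n - 2)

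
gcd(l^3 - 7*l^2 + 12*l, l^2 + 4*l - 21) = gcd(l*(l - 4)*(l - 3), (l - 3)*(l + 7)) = l - 3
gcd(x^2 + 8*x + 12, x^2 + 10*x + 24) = x + 6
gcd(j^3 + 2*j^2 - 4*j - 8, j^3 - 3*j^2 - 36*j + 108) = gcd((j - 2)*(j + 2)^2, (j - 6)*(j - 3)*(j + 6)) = 1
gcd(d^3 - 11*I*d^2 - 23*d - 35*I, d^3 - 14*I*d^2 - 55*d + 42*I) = d - 7*I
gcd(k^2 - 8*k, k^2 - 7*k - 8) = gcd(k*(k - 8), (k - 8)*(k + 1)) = k - 8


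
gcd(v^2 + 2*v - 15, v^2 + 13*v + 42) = 1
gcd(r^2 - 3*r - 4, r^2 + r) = r + 1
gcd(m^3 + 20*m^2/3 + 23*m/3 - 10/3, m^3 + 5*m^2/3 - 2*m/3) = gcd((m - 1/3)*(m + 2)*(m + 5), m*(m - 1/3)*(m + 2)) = m^2 + 5*m/3 - 2/3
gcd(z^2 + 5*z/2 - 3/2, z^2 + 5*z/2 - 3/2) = z^2 + 5*z/2 - 3/2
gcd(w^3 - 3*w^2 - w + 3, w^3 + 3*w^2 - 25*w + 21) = w^2 - 4*w + 3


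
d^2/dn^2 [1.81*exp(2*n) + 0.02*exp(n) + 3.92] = (7.24*exp(n) + 0.02)*exp(n)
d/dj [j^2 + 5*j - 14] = 2*j + 5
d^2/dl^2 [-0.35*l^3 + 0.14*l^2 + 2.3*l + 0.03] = 0.28 - 2.1*l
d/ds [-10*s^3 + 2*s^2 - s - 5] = -30*s^2 + 4*s - 1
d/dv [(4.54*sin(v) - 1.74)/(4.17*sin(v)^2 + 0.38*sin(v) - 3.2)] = (-18.9318*sin(v)^2 + 14.5116*sin(v) - 13.8668)*cos(v)/(17.3889*sin(v)^4 + 3.1692*sin(v)^3 - 26.5436*sin(v)^2 - 2.432*sin(v) + 10.24)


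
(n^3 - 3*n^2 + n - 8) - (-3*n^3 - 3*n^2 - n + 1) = 4*n^3 + 2*n - 9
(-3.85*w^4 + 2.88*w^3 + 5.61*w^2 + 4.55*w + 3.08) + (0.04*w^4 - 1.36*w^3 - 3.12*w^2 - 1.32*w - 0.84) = -3.81*w^4 + 1.52*w^3 + 2.49*w^2 + 3.23*w + 2.24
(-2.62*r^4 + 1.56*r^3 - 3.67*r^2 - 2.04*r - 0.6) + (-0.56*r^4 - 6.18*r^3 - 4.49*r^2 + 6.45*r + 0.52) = -3.18*r^4 - 4.62*r^3 - 8.16*r^2 + 4.41*r - 0.08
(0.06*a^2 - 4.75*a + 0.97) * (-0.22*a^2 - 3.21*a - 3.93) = -0.0132*a^4 + 0.8524*a^3 + 14.7983*a^2 + 15.5538*a - 3.8121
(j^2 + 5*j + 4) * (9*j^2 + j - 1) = 9*j^4 + 46*j^3 + 40*j^2 - j - 4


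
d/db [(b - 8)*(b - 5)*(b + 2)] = 3*b^2 - 22*b + 14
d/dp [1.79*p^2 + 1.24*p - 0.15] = 3.58*p + 1.24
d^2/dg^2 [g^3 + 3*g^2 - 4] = 6*g + 6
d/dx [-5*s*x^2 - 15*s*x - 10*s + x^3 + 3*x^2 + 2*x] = -10*s*x - 15*s + 3*x^2 + 6*x + 2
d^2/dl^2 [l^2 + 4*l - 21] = 2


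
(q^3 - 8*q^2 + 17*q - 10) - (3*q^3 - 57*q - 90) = -2*q^3 - 8*q^2 + 74*q + 80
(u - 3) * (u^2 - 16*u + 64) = u^3 - 19*u^2 + 112*u - 192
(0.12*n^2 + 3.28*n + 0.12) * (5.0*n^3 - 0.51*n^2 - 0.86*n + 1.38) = 0.6*n^5 + 16.3388*n^4 - 1.176*n^3 - 2.7164*n^2 + 4.4232*n + 0.1656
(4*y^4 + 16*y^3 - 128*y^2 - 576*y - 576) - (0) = 4*y^4 + 16*y^3 - 128*y^2 - 576*y - 576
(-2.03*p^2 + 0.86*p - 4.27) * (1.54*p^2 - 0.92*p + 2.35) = -3.1262*p^4 + 3.192*p^3 - 12.1375*p^2 + 5.9494*p - 10.0345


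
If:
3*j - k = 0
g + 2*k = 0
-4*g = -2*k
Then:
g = 0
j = 0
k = 0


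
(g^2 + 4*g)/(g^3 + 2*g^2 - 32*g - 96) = g/(g^2 - 2*g - 24)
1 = 1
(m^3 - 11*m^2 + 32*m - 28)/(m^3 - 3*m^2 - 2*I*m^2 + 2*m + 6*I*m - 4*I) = (m^2 - 9*m + 14)/(m^2 - m*(1 + 2*I) + 2*I)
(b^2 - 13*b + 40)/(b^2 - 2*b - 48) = (b - 5)/(b + 6)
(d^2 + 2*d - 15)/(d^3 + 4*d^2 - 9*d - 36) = (d + 5)/(d^2 + 7*d + 12)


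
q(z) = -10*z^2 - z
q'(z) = -20*z - 1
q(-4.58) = -205.18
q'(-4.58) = 90.60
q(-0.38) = -1.06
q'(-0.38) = 6.60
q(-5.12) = -257.02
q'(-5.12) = 101.40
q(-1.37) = -17.40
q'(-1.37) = 26.40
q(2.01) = -42.41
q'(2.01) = -41.20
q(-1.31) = -15.85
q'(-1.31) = 25.20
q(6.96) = -491.38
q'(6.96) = -140.20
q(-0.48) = -1.82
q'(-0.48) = 8.60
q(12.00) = -1452.00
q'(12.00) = -241.00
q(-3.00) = -87.00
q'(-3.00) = 59.00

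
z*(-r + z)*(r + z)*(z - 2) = -r^2*z^2 + 2*r^2*z + z^4 - 2*z^3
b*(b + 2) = b^2 + 2*b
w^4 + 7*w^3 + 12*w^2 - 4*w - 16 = (w - 1)*(w + 2)^2*(w + 4)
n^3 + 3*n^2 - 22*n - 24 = (n - 4)*(n + 1)*(n + 6)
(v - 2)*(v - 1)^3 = v^4 - 5*v^3 + 9*v^2 - 7*v + 2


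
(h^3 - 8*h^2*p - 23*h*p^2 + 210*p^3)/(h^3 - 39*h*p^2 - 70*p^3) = (h - 6*p)/(h + 2*p)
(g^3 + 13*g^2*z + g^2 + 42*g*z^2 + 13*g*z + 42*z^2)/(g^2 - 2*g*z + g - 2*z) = (-g^2 - 13*g*z - 42*z^2)/(-g + 2*z)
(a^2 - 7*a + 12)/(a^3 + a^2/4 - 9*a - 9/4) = 4*(a - 4)/(4*a^2 + 13*a + 3)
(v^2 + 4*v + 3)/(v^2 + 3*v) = (v + 1)/v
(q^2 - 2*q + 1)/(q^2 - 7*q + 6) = (q - 1)/(q - 6)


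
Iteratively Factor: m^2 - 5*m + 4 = (m - 4)*(m - 1)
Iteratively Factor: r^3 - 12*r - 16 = (r + 2)*(r^2 - 2*r - 8) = (r + 2)^2*(r - 4)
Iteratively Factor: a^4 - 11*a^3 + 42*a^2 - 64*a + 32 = (a - 1)*(a^3 - 10*a^2 + 32*a - 32) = (a - 2)*(a - 1)*(a^2 - 8*a + 16) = (a - 4)*(a - 2)*(a - 1)*(a - 4)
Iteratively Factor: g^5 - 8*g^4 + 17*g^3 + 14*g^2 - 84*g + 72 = (g - 2)*(g^4 - 6*g^3 + 5*g^2 + 24*g - 36) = (g - 3)*(g - 2)*(g^3 - 3*g^2 - 4*g + 12) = (g - 3)*(g - 2)^2*(g^2 - g - 6) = (g - 3)^2*(g - 2)^2*(g + 2)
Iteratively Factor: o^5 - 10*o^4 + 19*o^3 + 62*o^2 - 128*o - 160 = (o - 5)*(o^4 - 5*o^3 - 6*o^2 + 32*o + 32) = (o - 5)*(o + 1)*(o^3 - 6*o^2 + 32) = (o - 5)*(o - 4)*(o + 1)*(o^2 - 2*o - 8) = (o - 5)*(o - 4)^2*(o + 1)*(o + 2)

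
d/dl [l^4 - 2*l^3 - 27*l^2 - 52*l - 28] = 4*l^3 - 6*l^2 - 54*l - 52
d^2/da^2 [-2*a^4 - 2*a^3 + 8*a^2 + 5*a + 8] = -24*a^2 - 12*a + 16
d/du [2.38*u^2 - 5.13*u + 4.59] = 4.76*u - 5.13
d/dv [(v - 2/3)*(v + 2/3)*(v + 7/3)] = 3*v^2 + 14*v/3 - 4/9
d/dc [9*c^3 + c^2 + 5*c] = 27*c^2 + 2*c + 5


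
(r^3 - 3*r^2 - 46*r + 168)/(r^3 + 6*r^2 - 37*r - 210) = (r - 4)/(r + 5)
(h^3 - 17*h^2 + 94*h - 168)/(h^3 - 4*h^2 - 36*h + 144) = (h - 7)/(h + 6)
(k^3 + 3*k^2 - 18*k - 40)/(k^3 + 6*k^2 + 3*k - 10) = (k - 4)/(k - 1)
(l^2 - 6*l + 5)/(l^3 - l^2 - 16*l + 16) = (l - 5)/(l^2 - 16)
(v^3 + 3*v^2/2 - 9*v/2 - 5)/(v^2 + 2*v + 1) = (v^2 + v/2 - 5)/(v + 1)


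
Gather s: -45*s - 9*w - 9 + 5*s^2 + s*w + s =5*s^2 + s*(w - 44) - 9*w - 9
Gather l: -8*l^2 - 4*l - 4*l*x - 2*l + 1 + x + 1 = -8*l^2 + l*(-4*x - 6) + x + 2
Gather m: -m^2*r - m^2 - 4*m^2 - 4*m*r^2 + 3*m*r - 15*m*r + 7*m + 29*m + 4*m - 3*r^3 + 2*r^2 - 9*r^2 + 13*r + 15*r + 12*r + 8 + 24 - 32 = m^2*(-r - 5) + m*(-4*r^2 - 12*r + 40) - 3*r^3 - 7*r^2 + 40*r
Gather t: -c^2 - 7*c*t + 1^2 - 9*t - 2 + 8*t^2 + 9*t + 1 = -c^2 - 7*c*t + 8*t^2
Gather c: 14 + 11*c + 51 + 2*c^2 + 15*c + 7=2*c^2 + 26*c + 72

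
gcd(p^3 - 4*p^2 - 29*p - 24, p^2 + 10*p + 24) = 1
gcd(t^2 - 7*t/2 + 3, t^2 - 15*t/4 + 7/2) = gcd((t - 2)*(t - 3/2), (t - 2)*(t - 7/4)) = t - 2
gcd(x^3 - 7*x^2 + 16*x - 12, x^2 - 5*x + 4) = 1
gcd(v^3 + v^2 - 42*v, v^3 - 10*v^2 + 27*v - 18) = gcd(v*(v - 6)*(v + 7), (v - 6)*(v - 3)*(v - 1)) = v - 6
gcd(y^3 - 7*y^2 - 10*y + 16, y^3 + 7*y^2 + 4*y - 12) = y^2 + y - 2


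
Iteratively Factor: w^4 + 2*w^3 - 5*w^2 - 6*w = (w - 2)*(w^3 + 4*w^2 + 3*w) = w*(w - 2)*(w^2 + 4*w + 3) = w*(w - 2)*(w + 1)*(w + 3)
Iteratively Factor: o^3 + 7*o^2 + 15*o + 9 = (o + 3)*(o^2 + 4*o + 3) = (o + 1)*(o + 3)*(o + 3)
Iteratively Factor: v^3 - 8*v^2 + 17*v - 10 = (v - 1)*(v^2 - 7*v + 10) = (v - 5)*(v - 1)*(v - 2)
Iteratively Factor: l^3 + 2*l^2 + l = (l + 1)*(l^2 + l) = l*(l + 1)*(l + 1)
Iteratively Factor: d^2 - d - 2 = (d - 2)*(d + 1)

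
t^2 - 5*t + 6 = (t - 3)*(t - 2)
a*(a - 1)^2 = a^3 - 2*a^2 + a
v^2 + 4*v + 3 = (v + 1)*(v + 3)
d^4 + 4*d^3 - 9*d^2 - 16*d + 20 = (d - 2)*(d - 1)*(d + 2)*(d + 5)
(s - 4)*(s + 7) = s^2 + 3*s - 28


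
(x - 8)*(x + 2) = x^2 - 6*x - 16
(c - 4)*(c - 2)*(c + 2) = c^3 - 4*c^2 - 4*c + 16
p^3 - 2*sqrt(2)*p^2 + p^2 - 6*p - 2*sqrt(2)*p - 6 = (p + 1)*(p - 3*sqrt(2))*(p + sqrt(2))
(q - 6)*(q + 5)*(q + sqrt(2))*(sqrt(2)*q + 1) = sqrt(2)*q^4 - sqrt(2)*q^3 + 3*q^3 - 29*sqrt(2)*q^2 - 3*q^2 - 90*q - sqrt(2)*q - 30*sqrt(2)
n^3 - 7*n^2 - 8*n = n*(n - 8)*(n + 1)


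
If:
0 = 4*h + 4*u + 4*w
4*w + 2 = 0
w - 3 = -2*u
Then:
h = -5/4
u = 7/4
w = -1/2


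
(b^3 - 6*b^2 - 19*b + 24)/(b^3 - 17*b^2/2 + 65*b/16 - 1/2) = 16*(b^2 + 2*b - 3)/(16*b^2 - 8*b + 1)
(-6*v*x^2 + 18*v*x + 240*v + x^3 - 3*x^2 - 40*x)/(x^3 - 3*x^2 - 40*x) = (-6*v + x)/x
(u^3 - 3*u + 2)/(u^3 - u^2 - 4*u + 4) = (u - 1)/(u - 2)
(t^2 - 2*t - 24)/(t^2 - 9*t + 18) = (t + 4)/(t - 3)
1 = 1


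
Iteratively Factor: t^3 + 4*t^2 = (t)*(t^2 + 4*t) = t^2*(t + 4)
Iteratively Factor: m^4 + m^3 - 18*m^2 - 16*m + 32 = (m - 4)*(m^3 + 5*m^2 + 2*m - 8) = (m - 4)*(m + 4)*(m^2 + m - 2) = (m - 4)*(m + 2)*(m + 4)*(m - 1)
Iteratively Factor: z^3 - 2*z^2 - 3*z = (z - 3)*(z^2 + z) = z*(z - 3)*(z + 1)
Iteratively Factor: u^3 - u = (u)*(u^2 - 1) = u*(u + 1)*(u - 1)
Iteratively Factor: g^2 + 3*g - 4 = (g - 1)*(g + 4)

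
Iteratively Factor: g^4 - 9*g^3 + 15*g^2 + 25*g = (g)*(g^3 - 9*g^2 + 15*g + 25) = g*(g - 5)*(g^2 - 4*g - 5) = g*(g - 5)*(g + 1)*(g - 5)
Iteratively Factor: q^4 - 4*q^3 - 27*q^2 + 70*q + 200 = (q - 5)*(q^3 + q^2 - 22*q - 40) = (q - 5)*(q + 2)*(q^2 - q - 20) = (q - 5)*(q + 2)*(q + 4)*(q - 5)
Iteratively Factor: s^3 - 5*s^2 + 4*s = (s - 4)*(s^2 - s) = s*(s - 4)*(s - 1)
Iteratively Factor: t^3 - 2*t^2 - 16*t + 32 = (t - 4)*(t^2 + 2*t - 8) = (t - 4)*(t + 4)*(t - 2)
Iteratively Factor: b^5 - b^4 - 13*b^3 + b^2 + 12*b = (b - 1)*(b^4 - 13*b^2 - 12*b) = (b - 1)*(b + 3)*(b^3 - 3*b^2 - 4*b) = (b - 4)*(b - 1)*(b + 3)*(b^2 + b) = b*(b - 4)*(b - 1)*(b + 3)*(b + 1)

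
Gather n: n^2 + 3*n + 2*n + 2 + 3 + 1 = n^2 + 5*n + 6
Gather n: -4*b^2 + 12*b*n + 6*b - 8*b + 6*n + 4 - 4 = -4*b^2 - 2*b + n*(12*b + 6)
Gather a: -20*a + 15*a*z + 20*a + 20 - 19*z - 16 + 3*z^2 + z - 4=15*a*z + 3*z^2 - 18*z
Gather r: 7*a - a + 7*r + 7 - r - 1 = 6*a + 6*r + 6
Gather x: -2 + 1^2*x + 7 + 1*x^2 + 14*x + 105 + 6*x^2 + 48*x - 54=7*x^2 + 63*x + 56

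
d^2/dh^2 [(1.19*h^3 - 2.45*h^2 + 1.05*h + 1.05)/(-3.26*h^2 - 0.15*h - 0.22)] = (1.4210854715202e-14*h^5 - 2.8421709430404e-14*h^4 - 23.060674*h^3 - 77.73234*h^2 + 1.092084*h + 1.76533)/(34.645976*h^6 + 4.78242*h^5 + 7.234266*h^4 + 0.648855*h^3 + 0.488202*h^2 + 0.02178*h + 0.010648)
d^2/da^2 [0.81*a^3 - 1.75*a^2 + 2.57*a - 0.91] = 4.86*a - 3.5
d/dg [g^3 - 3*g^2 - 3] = 3*g*(g - 2)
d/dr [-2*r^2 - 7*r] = -4*r - 7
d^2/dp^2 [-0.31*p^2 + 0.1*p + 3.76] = -0.620000000000000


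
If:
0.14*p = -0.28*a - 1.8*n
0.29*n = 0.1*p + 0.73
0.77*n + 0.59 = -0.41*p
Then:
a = -6.01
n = 1.23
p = -3.74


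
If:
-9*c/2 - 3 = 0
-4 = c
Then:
No Solution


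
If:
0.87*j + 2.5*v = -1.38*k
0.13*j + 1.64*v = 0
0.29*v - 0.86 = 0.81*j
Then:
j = -1.03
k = 0.50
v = 0.08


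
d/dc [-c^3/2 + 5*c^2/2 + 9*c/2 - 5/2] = -3*c^2/2 + 5*c + 9/2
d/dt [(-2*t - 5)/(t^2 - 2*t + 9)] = 2*(t^2 + 5*t - 14)/(t^4 - 4*t^3 + 22*t^2 - 36*t + 81)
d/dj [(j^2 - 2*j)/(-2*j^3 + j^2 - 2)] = 2*(j^2*(j - 2)*(3*j - 1) + (1 - j)*(2*j^3 - j^2 + 2))/(2*j^3 - j^2 + 2)^2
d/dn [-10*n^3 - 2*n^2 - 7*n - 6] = -30*n^2 - 4*n - 7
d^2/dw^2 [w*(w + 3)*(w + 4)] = 6*w + 14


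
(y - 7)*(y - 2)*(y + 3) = y^3 - 6*y^2 - 13*y + 42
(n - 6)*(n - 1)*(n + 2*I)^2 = n^4 - 7*n^3 + 4*I*n^3 + 2*n^2 - 28*I*n^2 + 28*n + 24*I*n - 24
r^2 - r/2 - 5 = (r - 5/2)*(r + 2)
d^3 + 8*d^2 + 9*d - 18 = (d - 1)*(d + 3)*(d + 6)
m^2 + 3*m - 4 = (m - 1)*(m + 4)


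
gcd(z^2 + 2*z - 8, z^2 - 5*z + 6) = z - 2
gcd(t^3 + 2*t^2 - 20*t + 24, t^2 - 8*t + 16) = 1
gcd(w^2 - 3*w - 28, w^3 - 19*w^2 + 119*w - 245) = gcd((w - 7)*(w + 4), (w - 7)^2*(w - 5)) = w - 7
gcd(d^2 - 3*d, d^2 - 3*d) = d^2 - 3*d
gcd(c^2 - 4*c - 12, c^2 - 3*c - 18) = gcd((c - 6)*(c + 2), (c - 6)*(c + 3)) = c - 6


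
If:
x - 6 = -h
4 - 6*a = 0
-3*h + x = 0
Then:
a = 2/3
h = 3/2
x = 9/2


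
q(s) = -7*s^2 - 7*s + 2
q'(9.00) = -133.00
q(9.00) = -628.00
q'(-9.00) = 119.00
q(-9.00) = -502.00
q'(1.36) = -26.04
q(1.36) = -20.47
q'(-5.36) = 68.04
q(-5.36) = -161.59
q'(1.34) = -25.76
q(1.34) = -19.95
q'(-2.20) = 23.80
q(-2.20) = -16.48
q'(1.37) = -26.18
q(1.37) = -20.73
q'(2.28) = -38.92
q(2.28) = -50.35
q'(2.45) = -41.30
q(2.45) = -57.17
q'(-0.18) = -4.48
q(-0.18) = 3.03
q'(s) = -14*s - 7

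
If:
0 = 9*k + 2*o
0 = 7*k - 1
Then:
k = 1/7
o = -9/14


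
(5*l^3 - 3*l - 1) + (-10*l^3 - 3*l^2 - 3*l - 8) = -5*l^3 - 3*l^2 - 6*l - 9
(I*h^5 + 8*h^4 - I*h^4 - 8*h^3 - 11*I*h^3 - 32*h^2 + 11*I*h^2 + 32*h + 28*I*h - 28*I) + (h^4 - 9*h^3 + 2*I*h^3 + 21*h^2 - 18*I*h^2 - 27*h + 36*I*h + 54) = I*h^5 + 9*h^4 - I*h^4 - 17*h^3 - 9*I*h^3 - 11*h^2 - 7*I*h^2 + 5*h + 64*I*h + 54 - 28*I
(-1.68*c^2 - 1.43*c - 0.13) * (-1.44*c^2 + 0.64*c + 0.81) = 2.4192*c^4 + 0.984*c^3 - 2.0888*c^2 - 1.2415*c - 0.1053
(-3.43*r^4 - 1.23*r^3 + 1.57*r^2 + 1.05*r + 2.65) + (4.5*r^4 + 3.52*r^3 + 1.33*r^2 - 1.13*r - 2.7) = 1.07*r^4 + 2.29*r^3 + 2.9*r^2 - 0.0799999999999998*r - 0.0500000000000003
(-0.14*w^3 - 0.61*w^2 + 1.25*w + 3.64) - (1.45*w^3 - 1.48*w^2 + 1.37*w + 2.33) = -1.59*w^3 + 0.87*w^2 - 0.12*w + 1.31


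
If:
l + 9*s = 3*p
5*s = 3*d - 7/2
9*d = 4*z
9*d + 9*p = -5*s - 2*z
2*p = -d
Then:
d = 7/24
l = 343/80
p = -7/48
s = -21/40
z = 21/32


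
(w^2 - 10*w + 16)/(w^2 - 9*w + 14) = (w - 8)/(w - 7)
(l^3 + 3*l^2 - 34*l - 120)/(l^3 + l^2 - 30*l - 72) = (l + 5)/(l + 3)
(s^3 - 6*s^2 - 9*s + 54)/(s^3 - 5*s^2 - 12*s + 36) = (s - 3)/(s - 2)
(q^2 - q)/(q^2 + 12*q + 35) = q*(q - 1)/(q^2 + 12*q + 35)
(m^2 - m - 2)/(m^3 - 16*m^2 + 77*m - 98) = (m + 1)/(m^2 - 14*m + 49)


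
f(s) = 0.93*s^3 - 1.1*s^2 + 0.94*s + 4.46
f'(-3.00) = 32.65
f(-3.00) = -33.37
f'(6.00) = 88.18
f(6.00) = 171.38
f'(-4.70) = 72.91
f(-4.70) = -120.81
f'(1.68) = 5.12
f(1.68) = 7.34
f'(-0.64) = 3.49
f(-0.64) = 3.16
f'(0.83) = 1.04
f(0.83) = 5.01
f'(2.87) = 17.61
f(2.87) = 20.08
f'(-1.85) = 14.56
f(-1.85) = -6.93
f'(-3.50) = 42.82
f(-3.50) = -52.18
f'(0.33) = 0.52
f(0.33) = 4.68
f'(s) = 2.79*s^2 - 2.2*s + 0.94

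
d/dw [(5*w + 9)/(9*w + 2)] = -71/(9*w + 2)^2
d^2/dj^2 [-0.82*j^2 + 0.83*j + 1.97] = -1.64000000000000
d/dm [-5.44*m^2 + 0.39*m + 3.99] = 0.39 - 10.88*m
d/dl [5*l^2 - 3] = 10*l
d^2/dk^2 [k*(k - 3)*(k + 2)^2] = 12*k^2 + 6*k - 16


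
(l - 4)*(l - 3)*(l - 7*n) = l^3 - 7*l^2*n - 7*l^2 + 49*l*n + 12*l - 84*n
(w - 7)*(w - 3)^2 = w^3 - 13*w^2 + 51*w - 63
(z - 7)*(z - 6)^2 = z^3 - 19*z^2 + 120*z - 252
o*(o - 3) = o^2 - 3*o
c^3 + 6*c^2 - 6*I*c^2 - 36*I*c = c*(c + 6)*(c - 6*I)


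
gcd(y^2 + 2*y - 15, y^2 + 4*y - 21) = y - 3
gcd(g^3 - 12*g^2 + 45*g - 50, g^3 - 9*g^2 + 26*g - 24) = g - 2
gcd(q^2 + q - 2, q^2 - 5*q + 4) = q - 1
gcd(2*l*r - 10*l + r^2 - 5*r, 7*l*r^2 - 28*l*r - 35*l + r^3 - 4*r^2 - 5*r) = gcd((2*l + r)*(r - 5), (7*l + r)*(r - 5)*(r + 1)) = r - 5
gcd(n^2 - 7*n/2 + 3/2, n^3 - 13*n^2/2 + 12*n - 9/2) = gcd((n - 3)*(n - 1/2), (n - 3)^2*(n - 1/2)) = n^2 - 7*n/2 + 3/2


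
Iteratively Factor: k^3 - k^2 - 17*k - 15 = (k + 1)*(k^2 - 2*k - 15) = (k - 5)*(k + 1)*(k + 3)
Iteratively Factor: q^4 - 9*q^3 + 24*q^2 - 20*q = (q - 5)*(q^3 - 4*q^2 + 4*q) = (q - 5)*(q - 2)*(q^2 - 2*q) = (q - 5)*(q - 2)^2*(q)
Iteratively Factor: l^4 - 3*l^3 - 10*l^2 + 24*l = (l - 2)*(l^3 - l^2 - 12*l) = (l - 4)*(l - 2)*(l^2 + 3*l) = (l - 4)*(l - 2)*(l + 3)*(l)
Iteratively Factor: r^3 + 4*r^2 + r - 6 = (r + 3)*(r^2 + r - 2) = (r + 2)*(r + 3)*(r - 1)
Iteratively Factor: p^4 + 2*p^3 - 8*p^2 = (p)*(p^3 + 2*p^2 - 8*p) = p*(p + 4)*(p^2 - 2*p) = p^2*(p + 4)*(p - 2)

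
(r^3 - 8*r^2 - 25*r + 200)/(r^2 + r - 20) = (r^2 - 13*r + 40)/(r - 4)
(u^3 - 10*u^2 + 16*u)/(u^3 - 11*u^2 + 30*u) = (u^2 - 10*u + 16)/(u^2 - 11*u + 30)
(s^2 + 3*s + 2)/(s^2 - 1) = (s + 2)/(s - 1)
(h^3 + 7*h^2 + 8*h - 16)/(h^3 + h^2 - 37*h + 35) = (h^2 + 8*h + 16)/(h^2 + 2*h - 35)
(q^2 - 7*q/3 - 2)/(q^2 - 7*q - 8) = (-q^2 + 7*q/3 + 2)/(-q^2 + 7*q + 8)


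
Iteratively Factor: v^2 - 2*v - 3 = (v + 1)*(v - 3)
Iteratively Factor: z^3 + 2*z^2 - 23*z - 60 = (z - 5)*(z^2 + 7*z + 12) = (z - 5)*(z + 4)*(z + 3)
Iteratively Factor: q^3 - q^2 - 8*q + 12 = (q - 2)*(q^2 + q - 6) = (q - 2)*(q + 3)*(q - 2)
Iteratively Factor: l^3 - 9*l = (l)*(l^2 - 9) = l*(l + 3)*(l - 3)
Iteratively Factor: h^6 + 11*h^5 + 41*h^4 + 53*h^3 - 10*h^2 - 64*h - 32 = (h + 1)*(h^5 + 10*h^4 + 31*h^3 + 22*h^2 - 32*h - 32) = (h + 1)*(h + 4)*(h^4 + 6*h^3 + 7*h^2 - 6*h - 8) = (h + 1)^2*(h + 4)*(h^3 + 5*h^2 + 2*h - 8) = (h + 1)^2*(h + 4)^2*(h^2 + h - 2) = (h + 1)^2*(h + 2)*(h + 4)^2*(h - 1)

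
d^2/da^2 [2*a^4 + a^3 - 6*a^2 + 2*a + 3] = 24*a^2 + 6*a - 12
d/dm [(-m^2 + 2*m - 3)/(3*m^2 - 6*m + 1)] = 16*(m - 1)/(9*m^4 - 36*m^3 + 42*m^2 - 12*m + 1)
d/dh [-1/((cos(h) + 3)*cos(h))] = -(2*cos(h) + 3)*sin(h)/((cos(h) + 3)^2*cos(h)^2)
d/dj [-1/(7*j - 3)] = 7/(7*j - 3)^2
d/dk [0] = 0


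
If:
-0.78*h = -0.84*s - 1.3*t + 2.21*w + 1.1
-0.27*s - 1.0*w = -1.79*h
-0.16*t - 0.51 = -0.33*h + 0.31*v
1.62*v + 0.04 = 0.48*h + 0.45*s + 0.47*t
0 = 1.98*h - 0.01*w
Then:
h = -0.01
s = 3.74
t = -3.30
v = 0.05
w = -1.02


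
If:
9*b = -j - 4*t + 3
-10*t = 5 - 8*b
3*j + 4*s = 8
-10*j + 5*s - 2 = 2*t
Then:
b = 1195/3323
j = 2036/3323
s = 5119/3323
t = -1411/6646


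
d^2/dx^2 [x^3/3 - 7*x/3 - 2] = 2*x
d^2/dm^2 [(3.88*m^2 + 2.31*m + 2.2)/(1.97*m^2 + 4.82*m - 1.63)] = (-55.754546*m^3 + 125.982288*m^2 + 169.845126*m + 173.266436)/(7.645373*m^6 + 56.117814*m^5 + 118.325883*m^4 + 19.115156*m^3 - 97.904157*m^2 + 38.418774*m - 4.330747)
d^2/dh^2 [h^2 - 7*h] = 2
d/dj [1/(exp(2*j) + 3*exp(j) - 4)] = (-2*exp(j) - 3)*exp(j)/(exp(2*j) + 3*exp(j) - 4)^2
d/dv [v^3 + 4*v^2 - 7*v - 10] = 3*v^2 + 8*v - 7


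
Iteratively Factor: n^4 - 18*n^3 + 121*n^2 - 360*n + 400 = (n - 5)*(n^3 - 13*n^2 + 56*n - 80) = (n - 5)*(n - 4)*(n^2 - 9*n + 20) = (n - 5)*(n - 4)^2*(n - 5)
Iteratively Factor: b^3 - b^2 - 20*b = (b)*(b^2 - b - 20) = b*(b - 5)*(b + 4)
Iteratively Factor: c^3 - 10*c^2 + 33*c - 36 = (c - 3)*(c^2 - 7*c + 12) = (c - 3)^2*(c - 4)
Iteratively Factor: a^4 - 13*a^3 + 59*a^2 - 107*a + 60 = (a - 4)*(a^3 - 9*a^2 + 23*a - 15) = (a - 5)*(a - 4)*(a^2 - 4*a + 3) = (a - 5)*(a - 4)*(a - 3)*(a - 1)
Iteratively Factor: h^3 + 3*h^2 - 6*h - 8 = (h + 1)*(h^2 + 2*h - 8) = (h + 1)*(h + 4)*(h - 2)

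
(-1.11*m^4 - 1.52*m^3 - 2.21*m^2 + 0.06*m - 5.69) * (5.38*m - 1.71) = -5.9718*m^5 - 6.2795*m^4 - 9.2906*m^3 + 4.1019*m^2 - 30.7148*m + 9.7299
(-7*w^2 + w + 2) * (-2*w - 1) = 14*w^3 + 5*w^2 - 5*w - 2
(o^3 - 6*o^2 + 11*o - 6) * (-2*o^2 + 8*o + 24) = -2*o^5 + 20*o^4 - 46*o^3 - 44*o^2 + 216*o - 144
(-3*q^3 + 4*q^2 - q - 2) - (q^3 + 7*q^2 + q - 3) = -4*q^3 - 3*q^2 - 2*q + 1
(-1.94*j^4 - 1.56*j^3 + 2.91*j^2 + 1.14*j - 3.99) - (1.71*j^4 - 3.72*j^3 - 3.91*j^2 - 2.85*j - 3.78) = -3.65*j^4 + 2.16*j^3 + 6.82*j^2 + 3.99*j - 0.21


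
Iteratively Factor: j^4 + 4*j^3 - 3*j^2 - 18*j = (j + 3)*(j^3 + j^2 - 6*j) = (j + 3)^2*(j^2 - 2*j) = j*(j + 3)^2*(j - 2)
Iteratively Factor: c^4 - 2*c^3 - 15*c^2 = (c + 3)*(c^3 - 5*c^2) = c*(c + 3)*(c^2 - 5*c) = c^2*(c + 3)*(c - 5)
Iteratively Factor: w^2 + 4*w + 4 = (w + 2)*(w + 2)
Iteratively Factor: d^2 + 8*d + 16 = (d + 4)*(d + 4)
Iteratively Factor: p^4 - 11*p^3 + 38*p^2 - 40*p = (p)*(p^3 - 11*p^2 + 38*p - 40) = p*(p - 4)*(p^2 - 7*p + 10) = p*(p - 4)*(p - 2)*(p - 5)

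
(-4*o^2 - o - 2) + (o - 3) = -4*o^2 - 5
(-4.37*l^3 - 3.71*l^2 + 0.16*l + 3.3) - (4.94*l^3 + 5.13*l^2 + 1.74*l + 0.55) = -9.31*l^3 - 8.84*l^2 - 1.58*l + 2.75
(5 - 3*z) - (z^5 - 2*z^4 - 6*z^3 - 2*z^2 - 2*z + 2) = -z^5 + 2*z^4 + 6*z^3 + 2*z^2 - z + 3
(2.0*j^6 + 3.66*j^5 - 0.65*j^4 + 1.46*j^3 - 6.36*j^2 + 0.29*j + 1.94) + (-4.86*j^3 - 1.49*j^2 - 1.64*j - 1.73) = 2.0*j^6 + 3.66*j^5 - 0.65*j^4 - 3.4*j^3 - 7.85*j^2 - 1.35*j + 0.21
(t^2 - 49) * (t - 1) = t^3 - t^2 - 49*t + 49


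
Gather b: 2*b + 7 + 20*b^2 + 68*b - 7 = 20*b^2 + 70*b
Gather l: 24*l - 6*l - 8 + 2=18*l - 6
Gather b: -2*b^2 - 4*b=-2*b^2 - 4*b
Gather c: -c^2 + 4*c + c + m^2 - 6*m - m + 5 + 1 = -c^2 + 5*c + m^2 - 7*m + 6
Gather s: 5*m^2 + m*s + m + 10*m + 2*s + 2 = 5*m^2 + 11*m + s*(m + 2) + 2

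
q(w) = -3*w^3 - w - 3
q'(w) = -9*w^2 - 1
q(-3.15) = 93.92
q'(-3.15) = -90.30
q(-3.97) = 188.68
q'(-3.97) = -142.85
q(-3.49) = 128.02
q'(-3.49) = -110.62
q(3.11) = -96.35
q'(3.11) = -88.05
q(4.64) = -307.33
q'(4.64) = -194.77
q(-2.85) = 69.30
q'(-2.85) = -74.10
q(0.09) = -3.09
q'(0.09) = -1.07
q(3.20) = -104.50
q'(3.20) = -93.16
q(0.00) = -3.00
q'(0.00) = -1.00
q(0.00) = -3.00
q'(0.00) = -1.00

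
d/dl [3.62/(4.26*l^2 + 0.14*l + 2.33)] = (-30.8424*l - 0.5068)/(4.26*l^2 + 0.14*l + 2.33)^2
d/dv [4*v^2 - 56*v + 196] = 8*v - 56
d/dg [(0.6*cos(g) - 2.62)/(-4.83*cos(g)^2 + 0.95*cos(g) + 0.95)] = (-2.898*cos(g)^2 + 25.3092*cos(g) - 3.059)*sin(g)/(23.3289*cos(g)^4 - 9.177*cos(g)^3 - 8.2745*cos(g)^2 + 1.805*cos(g) + 0.9025)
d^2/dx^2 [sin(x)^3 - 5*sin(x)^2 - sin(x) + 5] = sin(x)/4 + 9*sin(3*x)/4 - 10*cos(2*x)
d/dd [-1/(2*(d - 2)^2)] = (d - 2)^(-3)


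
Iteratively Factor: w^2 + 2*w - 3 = (w + 3)*(w - 1)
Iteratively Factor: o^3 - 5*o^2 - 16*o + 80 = (o - 5)*(o^2 - 16) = (o - 5)*(o + 4)*(o - 4)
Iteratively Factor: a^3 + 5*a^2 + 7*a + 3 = (a + 3)*(a^2 + 2*a + 1) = (a + 1)*(a + 3)*(a + 1)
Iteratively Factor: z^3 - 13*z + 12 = (z + 4)*(z^2 - 4*z + 3) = (z - 1)*(z + 4)*(z - 3)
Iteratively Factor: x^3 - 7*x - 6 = (x - 3)*(x^2 + 3*x + 2) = (x - 3)*(x + 1)*(x + 2)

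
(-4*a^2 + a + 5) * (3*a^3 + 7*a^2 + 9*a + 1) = -12*a^5 - 25*a^4 - 14*a^3 + 40*a^2 + 46*a + 5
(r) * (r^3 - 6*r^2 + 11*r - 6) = r^4 - 6*r^3 + 11*r^2 - 6*r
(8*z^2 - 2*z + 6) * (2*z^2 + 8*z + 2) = 16*z^4 + 60*z^3 + 12*z^2 + 44*z + 12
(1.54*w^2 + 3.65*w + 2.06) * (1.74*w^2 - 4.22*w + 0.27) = 2.6796*w^4 - 0.1478*w^3 - 11.4028*w^2 - 7.7077*w + 0.5562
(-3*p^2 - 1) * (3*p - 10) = -9*p^3 + 30*p^2 - 3*p + 10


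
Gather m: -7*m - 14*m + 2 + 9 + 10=21 - 21*m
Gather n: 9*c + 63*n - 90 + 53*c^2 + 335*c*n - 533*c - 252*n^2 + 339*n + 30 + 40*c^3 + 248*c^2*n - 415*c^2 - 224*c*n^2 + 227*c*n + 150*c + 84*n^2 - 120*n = 40*c^3 - 362*c^2 - 374*c + n^2*(-224*c - 168) + n*(248*c^2 + 562*c + 282) - 60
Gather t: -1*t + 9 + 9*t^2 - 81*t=9*t^2 - 82*t + 9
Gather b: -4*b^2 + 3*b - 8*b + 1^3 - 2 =-4*b^2 - 5*b - 1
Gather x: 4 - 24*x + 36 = 40 - 24*x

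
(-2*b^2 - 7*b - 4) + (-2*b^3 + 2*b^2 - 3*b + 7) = -2*b^3 - 10*b + 3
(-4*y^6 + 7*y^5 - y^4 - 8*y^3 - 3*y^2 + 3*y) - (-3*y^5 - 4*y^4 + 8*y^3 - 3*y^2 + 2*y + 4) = -4*y^6 + 10*y^5 + 3*y^4 - 16*y^3 + y - 4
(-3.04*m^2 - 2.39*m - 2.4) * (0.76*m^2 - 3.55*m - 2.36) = -2.3104*m^4 + 8.9756*m^3 + 13.8349*m^2 + 14.1604*m + 5.664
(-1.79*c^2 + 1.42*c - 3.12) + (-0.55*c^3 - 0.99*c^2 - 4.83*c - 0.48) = -0.55*c^3 - 2.78*c^2 - 3.41*c - 3.6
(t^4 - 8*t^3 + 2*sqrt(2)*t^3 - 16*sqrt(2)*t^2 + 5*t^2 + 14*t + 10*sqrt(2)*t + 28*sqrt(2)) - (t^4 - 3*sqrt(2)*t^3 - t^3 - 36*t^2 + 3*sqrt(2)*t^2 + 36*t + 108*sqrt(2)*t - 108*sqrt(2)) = -7*t^3 + 5*sqrt(2)*t^3 - 19*sqrt(2)*t^2 + 41*t^2 - 98*sqrt(2)*t - 22*t + 136*sqrt(2)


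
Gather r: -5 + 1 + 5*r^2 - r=5*r^2 - r - 4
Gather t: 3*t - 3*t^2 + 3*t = -3*t^2 + 6*t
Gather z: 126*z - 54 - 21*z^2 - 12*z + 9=-21*z^2 + 114*z - 45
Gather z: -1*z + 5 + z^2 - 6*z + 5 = z^2 - 7*z + 10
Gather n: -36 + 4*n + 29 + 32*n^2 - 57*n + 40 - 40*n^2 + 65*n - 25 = -8*n^2 + 12*n + 8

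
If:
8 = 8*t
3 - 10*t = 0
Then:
No Solution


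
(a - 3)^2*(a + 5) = a^3 - a^2 - 21*a + 45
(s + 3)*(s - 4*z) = s^2 - 4*s*z + 3*s - 12*z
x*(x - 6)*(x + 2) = x^3 - 4*x^2 - 12*x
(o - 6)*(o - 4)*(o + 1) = o^3 - 9*o^2 + 14*o + 24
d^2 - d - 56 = (d - 8)*(d + 7)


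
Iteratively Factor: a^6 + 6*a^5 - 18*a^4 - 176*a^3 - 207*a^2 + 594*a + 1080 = (a + 3)*(a^5 + 3*a^4 - 27*a^3 - 95*a^2 + 78*a + 360) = (a - 2)*(a + 3)*(a^4 + 5*a^3 - 17*a^2 - 129*a - 180) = (a - 2)*(a + 3)^2*(a^3 + 2*a^2 - 23*a - 60) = (a - 5)*(a - 2)*(a + 3)^2*(a^2 + 7*a + 12) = (a - 5)*(a - 2)*(a + 3)^2*(a + 4)*(a + 3)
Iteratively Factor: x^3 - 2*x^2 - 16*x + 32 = (x - 2)*(x^2 - 16) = (x - 2)*(x + 4)*(x - 4)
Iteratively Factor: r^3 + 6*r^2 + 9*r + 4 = (r + 1)*(r^2 + 5*r + 4) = (r + 1)^2*(r + 4)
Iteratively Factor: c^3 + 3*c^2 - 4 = (c - 1)*(c^2 + 4*c + 4) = (c - 1)*(c + 2)*(c + 2)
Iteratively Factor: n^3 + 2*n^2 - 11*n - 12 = (n + 4)*(n^2 - 2*n - 3) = (n + 1)*(n + 4)*(n - 3)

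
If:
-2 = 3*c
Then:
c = -2/3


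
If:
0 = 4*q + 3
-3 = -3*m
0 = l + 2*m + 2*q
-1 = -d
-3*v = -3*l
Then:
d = 1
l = -1/2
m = 1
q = -3/4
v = -1/2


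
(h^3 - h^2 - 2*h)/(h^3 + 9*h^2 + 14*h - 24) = h*(h^2 - h - 2)/(h^3 + 9*h^2 + 14*h - 24)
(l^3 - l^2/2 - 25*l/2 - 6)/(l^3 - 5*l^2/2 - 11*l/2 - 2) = (l + 3)/(l + 1)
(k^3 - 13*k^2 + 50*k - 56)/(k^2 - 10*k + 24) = (k^2 - 9*k + 14)/(k - 6)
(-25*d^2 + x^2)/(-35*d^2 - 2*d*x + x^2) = (-5*d + x)/(-7*d + x)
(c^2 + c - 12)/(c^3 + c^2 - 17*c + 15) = (c + 4)/(c^2 + 4*c - 5)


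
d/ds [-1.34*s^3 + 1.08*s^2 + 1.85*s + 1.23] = -4.02*s^2 + 2.16*s + 1.85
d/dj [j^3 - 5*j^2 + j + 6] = 3*j^2 - 10*j + 1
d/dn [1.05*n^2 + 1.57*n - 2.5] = 2.1*n + 1.57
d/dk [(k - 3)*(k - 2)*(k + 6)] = 3*k^2 + 2*k - 24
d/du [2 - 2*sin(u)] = -2*cos(u)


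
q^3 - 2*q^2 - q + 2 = (q - 2)*(q - 1)*(q + 1)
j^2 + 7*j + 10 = (j + 2)*(j + 5)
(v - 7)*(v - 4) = v^2 - 11*v + 28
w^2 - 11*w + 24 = (w - 8)*(w - 3)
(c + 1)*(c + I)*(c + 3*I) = c^3 + c^2 + 4*I*c^2 - 3*c + 4*I*c - 3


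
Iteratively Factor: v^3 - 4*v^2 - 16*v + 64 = (v - 4)*(v^2 - 16) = (v - 4)*(v + 4)*(v - 4)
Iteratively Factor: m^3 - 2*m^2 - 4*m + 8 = (m - 2)*(m^2 - 4) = (m - 2)*(m + 2)*(m - 2)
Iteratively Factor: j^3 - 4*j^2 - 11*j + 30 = (j - 2)*(j^2 - 2*j - 15) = (j - 2)*(j + 3)*(j - 5)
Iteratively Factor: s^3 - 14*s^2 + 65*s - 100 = (s - 5)*(s^2 - 9*s + 20) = (s - 5)^2*(s - 4)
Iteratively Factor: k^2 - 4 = (k + 2)*(k - 2)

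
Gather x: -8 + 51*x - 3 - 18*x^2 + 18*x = -18*x^2 + 69*x - 11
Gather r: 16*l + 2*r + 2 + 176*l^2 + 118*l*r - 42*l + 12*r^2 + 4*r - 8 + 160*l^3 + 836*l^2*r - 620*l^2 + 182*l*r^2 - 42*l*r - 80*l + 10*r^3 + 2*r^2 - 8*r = 160*l^3 - 444*l^2 - 106*l + 10*r^3 + r^2*(182*l + 14) + r*(836*l^2 + 76*l - 2) - 6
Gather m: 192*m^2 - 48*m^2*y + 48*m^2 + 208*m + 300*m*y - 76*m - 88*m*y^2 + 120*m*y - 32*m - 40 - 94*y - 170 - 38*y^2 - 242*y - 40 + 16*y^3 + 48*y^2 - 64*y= m^2*(240 - 48*y) + m*(-88*y^2 + 420*y + 100) + 16*y^3 + 10*y^2 - 400*y - 250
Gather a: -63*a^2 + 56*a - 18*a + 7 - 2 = -63*a^2 + 38*a + 5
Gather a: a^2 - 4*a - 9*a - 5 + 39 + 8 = a^2 - 13*a + 42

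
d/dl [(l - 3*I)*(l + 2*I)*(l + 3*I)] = 3*l^2 + 4*I*l + 9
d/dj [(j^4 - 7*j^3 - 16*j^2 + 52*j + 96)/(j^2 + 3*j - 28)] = 2*(j^5 + j^4 - 77*j^3 + 244*j^2 + 352*j - 872)/(j^4 + 6*j^3 - 47*j^2 - 168*j + 784)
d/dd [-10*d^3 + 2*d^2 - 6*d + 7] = -30*d^2 + 4*d - 6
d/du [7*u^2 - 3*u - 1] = 14*u - 3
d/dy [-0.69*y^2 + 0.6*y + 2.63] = 0.6 - 1.38*y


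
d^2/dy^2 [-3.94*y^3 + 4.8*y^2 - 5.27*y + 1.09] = 9.6 - 23.64*y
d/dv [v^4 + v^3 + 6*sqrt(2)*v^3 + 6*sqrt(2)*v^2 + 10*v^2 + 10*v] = 4*v^3 + 3*v^2 + 18*sqrt(2)*v^2 + 12*sqrt(2)*v + 20*v + 10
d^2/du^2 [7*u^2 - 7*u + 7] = 14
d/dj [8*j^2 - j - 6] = 16*j - 1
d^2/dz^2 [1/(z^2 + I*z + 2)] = 2*(-z^2 - I*z + (2*z + I)^2 - 2)/(z^2 + I*z + 2)^3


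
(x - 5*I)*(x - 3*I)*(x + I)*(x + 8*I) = x^4 + I*x^3 + 49*x^2 - 71*I*x + 120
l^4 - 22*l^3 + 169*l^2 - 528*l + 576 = (l - 8)^2*(l - 3)^2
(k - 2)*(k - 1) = k^2 - 3*k + 2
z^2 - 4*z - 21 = (z - 7)*(z + 3)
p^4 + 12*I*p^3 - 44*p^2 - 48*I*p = p*(p + 2*I)*(p + 4*I)*(p + 6*I)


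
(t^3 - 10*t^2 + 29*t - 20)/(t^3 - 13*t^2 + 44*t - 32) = (t - 5)/(t - 8)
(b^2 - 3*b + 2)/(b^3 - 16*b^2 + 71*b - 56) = (b - 2)/(b^2 - 15*b + 56)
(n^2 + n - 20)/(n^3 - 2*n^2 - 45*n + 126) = (n^2 + n - 20)/(n^3 - 2*n^2 - 45*n + 126)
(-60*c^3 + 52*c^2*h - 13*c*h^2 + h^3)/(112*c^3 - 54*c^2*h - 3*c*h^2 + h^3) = (-30*c^2 + 11*c*h - h^2)/(56*c^2 + c*h - h^2)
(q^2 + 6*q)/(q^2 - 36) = q/(q - 6)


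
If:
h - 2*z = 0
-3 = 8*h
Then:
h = -3/8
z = -3/16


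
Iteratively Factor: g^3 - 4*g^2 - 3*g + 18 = (g - 3)*(g^2 - g - 6) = (g - 3)^2*(g + 2)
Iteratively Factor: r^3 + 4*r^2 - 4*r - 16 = (r + 4)*(r^2 - 4) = (r + 2)*(r + 4)*(r - 2)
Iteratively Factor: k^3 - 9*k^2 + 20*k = (k - 4)*(k^2 - 5*k) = (k - 5)*(k - 4)*(k)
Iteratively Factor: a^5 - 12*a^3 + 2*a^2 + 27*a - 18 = (a - 3)*(a^4 + 3*a^3 - 3*a^2 - 7*a + 6) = (a - 3)*(a - 1)*(a^3 + 4*a^2 + a - 6) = (a - 3)*(a - 1)*(a + 3)*(a^2 + a - 2) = (a - 3)*(a - 1)*(a + 2)*(a + 3)*(a - 1)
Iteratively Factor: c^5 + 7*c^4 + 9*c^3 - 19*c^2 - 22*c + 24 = (c - 1)*(c^4 + 8*c^3 + 17*c^2 - 2*c - 24) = (c - 1)*(c + 3)*(c^3 + 5*c^2 + 2*c - 8) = (c - 1)*(c + 3)*(c + 4)*(c^2 + c - 2) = (c - 1)^2*(c + 3)*(c + 4)*(c + 2)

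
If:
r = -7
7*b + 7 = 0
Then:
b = -1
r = -7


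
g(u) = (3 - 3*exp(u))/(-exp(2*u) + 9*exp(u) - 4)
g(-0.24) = 0.26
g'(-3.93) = -0.02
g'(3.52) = -0.15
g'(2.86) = -0.63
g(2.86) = 0.33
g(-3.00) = -0.80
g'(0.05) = -0.67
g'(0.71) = -0.30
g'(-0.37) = -2.80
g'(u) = (3 - 3*exp(u))*(2*exp(2*u) - 9*exp(u))/(-exp(2*u) + 9*exp(u) - 4)^2 - 3*exp(u)/(-exp(2*u) + 9*exp(u) - 4)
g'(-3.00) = -0.06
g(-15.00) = -0.75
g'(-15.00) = 0.00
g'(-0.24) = -1.58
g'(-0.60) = -17.00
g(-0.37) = 0.53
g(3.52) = 0.12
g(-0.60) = 2.12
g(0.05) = -0.04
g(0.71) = -0.31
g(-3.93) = -0.77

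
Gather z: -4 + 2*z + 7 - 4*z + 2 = 5 - 2*z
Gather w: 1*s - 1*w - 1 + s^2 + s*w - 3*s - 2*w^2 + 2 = s^2 - 2*s - 2*w^2 + w*(s - 1) + 1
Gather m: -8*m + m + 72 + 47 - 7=112 - 7*m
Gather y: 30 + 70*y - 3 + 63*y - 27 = 133*y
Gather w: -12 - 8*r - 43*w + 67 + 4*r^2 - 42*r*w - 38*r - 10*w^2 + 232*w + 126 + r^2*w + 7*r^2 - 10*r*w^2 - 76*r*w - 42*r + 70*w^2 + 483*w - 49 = 11*r^2 - 88*r + w^2*(60 - 10*r) + w*(r^2 - 118*r + 672) + 132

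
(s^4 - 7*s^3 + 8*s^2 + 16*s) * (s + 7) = s^5 - 41*s^3 + 72*s^2 + 112*s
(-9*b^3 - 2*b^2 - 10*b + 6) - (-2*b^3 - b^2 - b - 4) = -7*b^3 - b^2 - 9*b + 10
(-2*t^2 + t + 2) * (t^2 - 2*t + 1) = -2*t^4 + 5*t^3 - 2*t^2 - 3*t + 2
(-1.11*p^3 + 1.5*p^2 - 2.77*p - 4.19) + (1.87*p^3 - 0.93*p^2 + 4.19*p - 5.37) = 0.76*p^3 + 0.57*p^2 + 1.42*p - 9.56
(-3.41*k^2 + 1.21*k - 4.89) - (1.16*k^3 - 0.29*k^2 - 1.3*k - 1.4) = -1.16*k^3 - 3.12*k^2 + 2.51*k - 3.49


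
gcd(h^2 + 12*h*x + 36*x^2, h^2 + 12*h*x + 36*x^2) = h^2 + 12*h*x + 36*x^2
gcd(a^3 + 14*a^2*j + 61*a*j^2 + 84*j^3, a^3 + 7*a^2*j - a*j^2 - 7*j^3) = a + 7*j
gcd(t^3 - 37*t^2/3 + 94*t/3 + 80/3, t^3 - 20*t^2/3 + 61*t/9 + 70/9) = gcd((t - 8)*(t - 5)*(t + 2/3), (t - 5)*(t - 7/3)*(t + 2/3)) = t^2 - 13*t/3 - 10/3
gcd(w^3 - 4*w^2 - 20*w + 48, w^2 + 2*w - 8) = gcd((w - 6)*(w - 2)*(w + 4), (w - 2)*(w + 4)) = w^2 + 2*w - 8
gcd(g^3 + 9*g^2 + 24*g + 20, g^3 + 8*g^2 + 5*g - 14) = g + 2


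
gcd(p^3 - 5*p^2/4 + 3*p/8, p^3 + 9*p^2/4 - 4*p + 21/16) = p^2 - 5*p/4 + 3/8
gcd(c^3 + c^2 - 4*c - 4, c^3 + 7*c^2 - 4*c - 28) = c^2 - 4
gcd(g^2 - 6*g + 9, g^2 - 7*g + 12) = g - 3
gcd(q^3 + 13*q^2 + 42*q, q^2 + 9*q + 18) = q + 6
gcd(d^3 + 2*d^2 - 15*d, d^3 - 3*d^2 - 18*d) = d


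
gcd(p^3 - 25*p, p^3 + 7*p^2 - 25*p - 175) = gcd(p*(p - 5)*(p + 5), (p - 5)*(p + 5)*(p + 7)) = p^2 - 25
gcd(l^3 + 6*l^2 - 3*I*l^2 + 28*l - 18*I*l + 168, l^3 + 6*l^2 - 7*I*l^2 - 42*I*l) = l^2 + l*(6 - 7*I) - 42*I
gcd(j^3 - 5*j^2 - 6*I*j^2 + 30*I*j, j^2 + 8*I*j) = j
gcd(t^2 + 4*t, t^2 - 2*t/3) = t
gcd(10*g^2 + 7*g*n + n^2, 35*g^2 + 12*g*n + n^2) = 5*g + n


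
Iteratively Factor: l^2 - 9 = (l - 3)*(l + 3)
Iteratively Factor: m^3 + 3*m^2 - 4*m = (m - 1)*(m^2 + 4*m) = m*(m - 1)*(m + 4)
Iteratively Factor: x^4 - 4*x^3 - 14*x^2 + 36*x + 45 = (x + 3)*(x^3 - 7*x^2 + 7*x + 15) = (x - 3)*(x + 3)*(x^2 - 4*x - 5) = (x - 5)*(x - 3)*(x + 3)*(x + 1)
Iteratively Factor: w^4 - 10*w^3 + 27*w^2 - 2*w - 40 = (w - 2)*(w^3 - 8*w^2 + 11*w + 20) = (w - 4)*(w - 2)*(w^2 - 4*w - 5) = (w - 5)*(w - 4)*(w - 2)*(w + 1)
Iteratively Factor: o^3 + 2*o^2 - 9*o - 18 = (o - 3)*(o^2 + 5*o + 6) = (o - 3)*(o + 2)*(o + 3)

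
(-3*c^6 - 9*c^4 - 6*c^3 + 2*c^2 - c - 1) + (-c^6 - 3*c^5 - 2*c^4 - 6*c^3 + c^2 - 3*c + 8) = -4*c^6 - 3*c^5 - 11*c^4 - 12*c^3 + 3*c^2 - 4*c + 7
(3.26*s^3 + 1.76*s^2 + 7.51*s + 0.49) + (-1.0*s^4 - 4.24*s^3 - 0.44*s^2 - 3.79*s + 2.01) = -1.0*s^4 - 0.98*s^3 + 1.32*s^2 + 3.72*s + 2.5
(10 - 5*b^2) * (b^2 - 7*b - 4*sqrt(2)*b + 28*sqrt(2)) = -5*b^4 + 20*sqrt(2)*b^3 + 35*b^3 - 140*sqrt(2)*b^2 + 10*b^2 - 70*b - 40*sqrt(2)*b + 280*sqrt(2)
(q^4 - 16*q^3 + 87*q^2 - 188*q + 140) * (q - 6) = q^5 - 22*q^4 + 183*q^3 - 710*q^2 + 1268*q - 840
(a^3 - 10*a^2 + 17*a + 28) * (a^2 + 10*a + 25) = a^5 - 58*a^3 - 52*a^2 + 705*a + 700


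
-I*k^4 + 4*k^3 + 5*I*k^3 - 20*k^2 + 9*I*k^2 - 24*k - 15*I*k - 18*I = (k - 6)*(k + I)*(k + 3*I)*(-I*k - I)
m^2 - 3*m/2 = m*(m - 3/2)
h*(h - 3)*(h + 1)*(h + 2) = h^4 - 7*h^2 - 6*h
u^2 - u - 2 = (u - 2)*(u + 1)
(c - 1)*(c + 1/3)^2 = c^3 - c^2/3 - 5*c/9 - 1/9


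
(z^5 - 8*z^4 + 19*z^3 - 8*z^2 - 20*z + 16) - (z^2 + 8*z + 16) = z^5 - 8*z^4 + 19*z^3 - 9*z^2 - 28*z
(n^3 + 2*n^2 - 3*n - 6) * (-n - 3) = -n^4 - 5*n^3 - 3*n^2 + 15*n + 18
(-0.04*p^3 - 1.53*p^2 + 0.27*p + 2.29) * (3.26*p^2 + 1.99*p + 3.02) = -0.1304*p^5 - 5.0674*p^4 - 2.2853*p^3 + 3.3821*p^2 + 5.3725*p + 6.9158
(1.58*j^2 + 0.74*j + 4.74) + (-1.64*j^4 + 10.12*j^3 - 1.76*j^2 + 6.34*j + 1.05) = -1.64*j^4 + 10.12*j^3 - 0.18*j^2 + 7.08*j + 5.79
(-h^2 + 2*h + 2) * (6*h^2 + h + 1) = -6*h^4 + 11*h^3 + 13*h^2 + 4*h + 2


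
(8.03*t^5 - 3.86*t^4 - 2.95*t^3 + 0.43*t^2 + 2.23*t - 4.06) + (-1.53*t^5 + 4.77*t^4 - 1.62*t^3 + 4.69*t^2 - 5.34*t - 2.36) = 6.5*t^5 + 0.91*t^4 - 4.57*t^3 + 5.12*t^2 - 3.11*t - 6.42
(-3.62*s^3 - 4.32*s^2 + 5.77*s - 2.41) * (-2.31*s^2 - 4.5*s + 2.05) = 8.3622*s^5 + 26.2692*s^4 - 1.3097*s^3 - 29.2539*s^2 + 22.6735*s - 4.9405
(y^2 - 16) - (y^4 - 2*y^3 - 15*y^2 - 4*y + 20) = -y^4 + 2*y^3 + 16*y^2 + 4*y - 36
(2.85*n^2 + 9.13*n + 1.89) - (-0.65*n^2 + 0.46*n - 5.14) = 3.5*n^2 + 8.67*n + 7.03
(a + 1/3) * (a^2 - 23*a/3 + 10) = a^3 - 22*a^2/3 + 67*a/9 + 10/3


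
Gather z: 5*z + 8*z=13*z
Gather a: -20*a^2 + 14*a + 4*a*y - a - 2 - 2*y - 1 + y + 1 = -20*a^2 + a*(4*y + 13) - y - 2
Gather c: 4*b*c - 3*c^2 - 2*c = -3*c^2 + c*(4*b - 2)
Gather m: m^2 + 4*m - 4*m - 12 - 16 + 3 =m^2 - 25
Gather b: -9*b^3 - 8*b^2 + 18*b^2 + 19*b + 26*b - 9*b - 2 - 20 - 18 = -9*b^3 + 10*b^2 + 36*b - 40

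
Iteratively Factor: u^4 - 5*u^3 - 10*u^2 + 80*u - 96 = (u - 3)*(u^3 - 2*u^2 - 16*u + 32) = (u - 3)*(u - 2)*(u^2 - 16) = (u - 3)*(u - 2)*(u + 4)*(u - 4)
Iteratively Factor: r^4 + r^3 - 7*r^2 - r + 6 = (r + 3)*(r^3 - 2*r^2 - r + 2) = (r - 2)*(r + 3)*(r^2 - 1) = (r - 2)*(r - 1)*(r + 3)*(r + 1)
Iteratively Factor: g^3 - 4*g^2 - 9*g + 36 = (g - 4)*(g^2 - 9) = (g - 4)*(g - 3)*(g + 3)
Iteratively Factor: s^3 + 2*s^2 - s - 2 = (s + 2)*(s^2 - 1) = (s + 1)*(s + 2)*(s - 1)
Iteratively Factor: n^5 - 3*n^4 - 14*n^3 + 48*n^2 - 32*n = (n - 4)*(n^4 + n^3 - 10*n^2 + 8*n) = n*(n - 4)*(n^3 + n^2 - 10*n + 8) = n*(n - 4)*(n + 4)*(n^2 - 3*n + 2) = n*(n - 4)*(n - 2)*(n + 4)*(n - 1)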